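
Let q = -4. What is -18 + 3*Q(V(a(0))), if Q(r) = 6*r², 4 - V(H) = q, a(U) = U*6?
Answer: 1134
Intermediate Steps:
a(U) = 6*U
V(H) = 8 (V(H) = 4 - 1*(-4) = 4 + 4 = 8)
-18 + 3*Q(V(a(0))) = -18 + 3*(6*8²) = -18 + 3*(6*64) = -18 + 3*384 = -18 + 1152 = 1134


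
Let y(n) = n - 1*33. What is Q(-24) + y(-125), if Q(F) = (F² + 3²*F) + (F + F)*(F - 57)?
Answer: 4090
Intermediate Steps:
y(n) = -33 + n (y(n) = n - 33 = -33 + n)
Q(F) = F² + 9*F + 2*F*(-57 + F) (Q(F) = (F² + 9*F) + (2*F)*(-57 + F) = (F² + 9*F) + 2*F*(-57 + F) = F² + 9*F + 2*F*(-57 + F))
Q(-24) + y(-125) = 3*(-24)*(-35 - 24) + (-33 - 125) = 3*(-24)*(-59) - 158 = 4248 - 158 = 4090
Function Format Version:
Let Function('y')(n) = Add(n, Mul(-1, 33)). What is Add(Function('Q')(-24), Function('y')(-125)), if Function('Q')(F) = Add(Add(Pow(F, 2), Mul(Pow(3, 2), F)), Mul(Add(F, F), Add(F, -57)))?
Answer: 4090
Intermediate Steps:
Function('y')(n) = Add(-33, n) (Function('y')(n) = Add(n, -33) = Add(-33, n))
Function('Q')(F) = Add(Pow(F, 2), Mul(9, F), Mul(2, F, Add(-57, F))) (Function('Q')(F) = Add(Add(Pow(F, 2), Mul(9, F)), Mul(Mul(2, F), Add(-57, F))) = Add(Add(Pow(F, 2), Mul(9, F)), Mul(2, F, Add(-57, F))) = Add(Pow(F, 2), Mul(9, F), Mul(2, F, Add(-57, F))))
Add(Function('Q')(-24), Function('y')(-125)) = Add(Mul(3, -24, Add(-35, -24)), Add(-33, -125)) = Add(Mul(3, -24, -59), -158) = Add(4248, -158) = 4090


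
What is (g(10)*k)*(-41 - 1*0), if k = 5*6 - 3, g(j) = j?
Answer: -11070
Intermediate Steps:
k = 27 (k = 30 - 3 = 27)
(g(10)*k)*(-41 - 1*0) = (10*27)*(-41 - 1*0) = 270*(-41 + 0) = 270*(-41) = -11070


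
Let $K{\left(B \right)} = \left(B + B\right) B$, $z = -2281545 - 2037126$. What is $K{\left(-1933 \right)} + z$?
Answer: $3154307$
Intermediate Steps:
$z = -4318671$ ($z = -2281545 - 2037126 = -4318671$)
$K{\left(B \right)} = 2 B^{2}$ ($K{\left(B \right)} = 2 B B = 2 B^{2}$)
$K{\left(-1933 \right)} + z = 2 \left(-1933\right)^{2} - 4318671 = 2 \cdot 3736489 - 4318671 = 7472978 - 4318671 = 3154307$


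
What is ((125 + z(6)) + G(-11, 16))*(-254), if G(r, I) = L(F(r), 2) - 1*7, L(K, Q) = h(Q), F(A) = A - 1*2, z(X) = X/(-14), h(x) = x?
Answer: -212598/7 ≈ -30371.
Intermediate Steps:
z(X) = -X/14 (z(X) = X*(-1/14) = -X/14)
F(A) = -2 + A (F(A) = A - 2 = -2 + A)
L(K, Q) = Q
G(r, I) = -5 (G(r, I) = 2 - 1*7 = 2 - 7 = -5)
((125 + z(6)) + G(-11, 16))*(-254) = ((125 - 1/14*6) - 5)*(-254) = ((125 - 3/7) - 5)*(-254) = (872/7 - 5)*(-254) = (837/7)*(-254) = -212598/7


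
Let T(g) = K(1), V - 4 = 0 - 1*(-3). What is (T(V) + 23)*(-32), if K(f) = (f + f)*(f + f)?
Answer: -864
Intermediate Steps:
V = 7 (V = 4 + (0 - 1*(-3)) = 4 + (0 + 3) = 4 + 3 = 7)
K(f) = 4*f² (K(f) = (2*f)*(2*f) = 4*f²)
T(g) = 4 (T(g) = 4*1² = 4*1 = 4)
(T(V) + 23)*(-32) = (4 + 23)*(-32) = 27*(-32) = -864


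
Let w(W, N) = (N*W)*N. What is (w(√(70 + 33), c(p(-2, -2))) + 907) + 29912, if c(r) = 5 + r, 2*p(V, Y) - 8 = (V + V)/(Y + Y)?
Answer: 30819 + 361*√103/4 ≈ 31735.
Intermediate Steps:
p(V, Y) = 4 + V/(2*Y) (p(V, Y) = 4 + ((V + V)/(Y + Y))/2 = 4 + ((2*V)/((2*Y)))/2 = 4 + ((2*V)*(1/(2*Y)))/2 = 4 + (V/Y)/2 = 4 + V/(2*Y))
w(W, N) = W*N²
(w(√(70 + 33), c(p(-2, -2))) + 907) + 29912 = (√(70 + 33)*(5 + (4 + (½)*(-2)/(-2)))² + 907) + 29912 = (√103*(5 + (4 + (½)*(-2)*(-½)))² + 907) + 29912 = (√103*(5 + (4 + ½))² + 907) + 29912 = (√103*(5 + 9/2)² + 907) + 29912 = (√103*(19/2)² + 907) + 29912 = (√103*(361/4) + 907) + 29912 = (361*√103/4 + 907) + 29912 = (907 + 361*√103/4) + 29912 = 30819 + 361*√103/4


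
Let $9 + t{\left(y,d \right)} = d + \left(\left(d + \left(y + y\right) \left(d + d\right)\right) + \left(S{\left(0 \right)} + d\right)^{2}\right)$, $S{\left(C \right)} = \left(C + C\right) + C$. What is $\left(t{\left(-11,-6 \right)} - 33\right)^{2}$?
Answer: $60516$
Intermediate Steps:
$S{\left(C \right)} = 3 C$ ($S{\left(C \right)} = 2 C + C = 3 C$)
$t{\left(y,d \right)} = -9 + d^{2} + 2 d + 4 d y$ ($t{\left(y,d \right)} = -9 + \left(d + \left(\left(d + \left(y + y\right) \left(d + d\right)\right) + \left(3 \cdot 0 + d\right)^{2}\right)\right) = -9 + \left(d + \left(\left(d + 2 y 2 d\right) + \left(0 + d\right)^{2}\right)\right) = -9 + \left(d + \left(\left(d + 4 d y\right) + d^{2}\right)\right) = -9 + \left(d + \left(d + d^{2} + 4 d y\right)\right) = -9 + \left(d^{2} + 2 d + 4 d y\right) = -9 + d^{2} + 2 d + 4 d y$)
$\left(t{\left(-11,-6 \right)} - 33\right)^{2} = \left(\left(-9 + \left(-6\right)^{2} + 2 \left(-6\right) + 4 \left(-6\right) \left(-11\right)\right) - 33\right)^{2} = \left(\left(-9 + 36 - 12 + 264\right) - 33\right)^{2} = \left(279 - 33\right)^{2} = 246^{2} = 60516$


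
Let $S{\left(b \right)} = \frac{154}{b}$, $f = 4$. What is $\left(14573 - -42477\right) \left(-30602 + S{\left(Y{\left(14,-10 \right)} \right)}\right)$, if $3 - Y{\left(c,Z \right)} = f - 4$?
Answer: $- \frac{5228746600}{3} \approx -1.7429 \cdot 10^{9}$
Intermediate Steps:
$Y{\left(c,Z \right)} = 3$ ($Y{\left(c,Z \right)} = 3 - \left(4 - 4\right) = 3 - 0 = 3 + 0 = 3$)
$\left(14573 - -42477\right) \left(-30602 + S{\left(Y{\left(14,-10 \right)} \right)}\right) = \left(14573 - -42477\right) \left(-30602 + \frac{154}{3}\right) = \left(14573 + 42477\right) \left(-30602 + 154 \cdot \frac{1}{3}\right) = 57050 \left(-30602 + \frac{154}{3}\right) = 57050 \left(- \frac{91652}{3}\right) = - \frac{5228746600}{3}$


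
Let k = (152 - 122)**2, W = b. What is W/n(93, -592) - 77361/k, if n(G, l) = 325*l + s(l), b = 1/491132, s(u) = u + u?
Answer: -204308890500713/2376882427200 ≈ -85.957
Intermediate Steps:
s(u) = 2*u
b = 1/491132 ≈ 2.0361e-6
W = 1/491132 ≈ 2.0361e-6
n(G, l) = 327*l (n(G, l) = 325*l + 2*l = 327*l)
k = 900 (k = 30**2 = 900)
W/n(93, -592) - 77361/k = 1/(491132*((327*(-592)))) - 77361/900 = (1/491132)/(-193584) - 77361*1/900 = (1/491132)*(-1/193584) - 25787/300 = -1/95075297088 - 25787/300 = -204308890500713/2376882427200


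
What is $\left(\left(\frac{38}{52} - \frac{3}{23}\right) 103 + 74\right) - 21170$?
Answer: $- \frac{12578431}{598} \approx -21034.0$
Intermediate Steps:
$\left(\left(\frac{38}{52} - \frac{3}{23}\right) 103 + 74\right) - 21170 = \left(\left(38 \cdot \frac{1}{52} - \frac{3}{23}\right) 103 + 74\right) - 21170 = \left(\left(\frac{19}{26} - \frac{3}{23}\right) 103 + 74\right) - 21170 = \left(\frac{359}{598} \cdot 103 + 74\right) - 21170 = \left(\frac{36977}{598} + 74\right) - 21170 = \frac{81229}{598} - 21170 = - \frac{12578431}{598}$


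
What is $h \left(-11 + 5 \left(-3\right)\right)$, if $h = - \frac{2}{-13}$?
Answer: $-4$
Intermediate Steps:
$h = \frac{2}{13}$ ($h = \left(-2\right) \left(- \frac{1}{13}\right) = \frac{2}{13} \approx 0.15385$)
$h \left(-11 + 5 \left(-3\right)\right) = \frac{2 \left(-11 + 5 \left(-3\right)\right)}{13} = \frac{2 \left(-11 - 15\right)}{13} = \frac{2}{13} \left(-26\right) = -4$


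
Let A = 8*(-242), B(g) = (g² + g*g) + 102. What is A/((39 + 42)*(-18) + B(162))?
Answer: -484/12783 ≈ -0.037863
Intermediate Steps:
B(g) = 102 + 2*g² (B(g) = (g² + g²) + 102 = 2*g² + 102 = 102 + 2*g²)
A = -1936
A/((39 + 42)*(-18) + B(162)) = -1936/((39 + 42)*(-18) + (102 + 2*162²)) = -1936/(81*(-18) + (102 + 2*26244)) = -1936/(-1458 + (102 + 52488)) = -1936/(-1458 + 52590) = -1936/51132 = -1936*1/51132 = -484/12783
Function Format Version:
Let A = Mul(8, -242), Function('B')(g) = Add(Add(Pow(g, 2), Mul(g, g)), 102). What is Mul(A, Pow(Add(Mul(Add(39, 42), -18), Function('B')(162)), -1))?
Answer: Rational(-484, 12783) ≈ -0.037863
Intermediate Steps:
Function('B')(g) = Add(102, Mul(2, Pow(g, 2))) (Function('B')(g) = Add(Add(Pow(g, 2), Pow(g, 2)), 102) = Add(Mul(2, Pow(g, 2)), 102) = Add(102, Mul(2, Pow(g, 2))))
A = -1936
Mul(A, Pow(Add(Mul(Add(39, 42), -18), Function('B')(162)), -1)) = Mul(-1936, Pow(Add(Mul(Add(39, 42), -18), Add(102, Mul(2, Pow(162, 2)))), -1)) = Mul(-1936, Pow(Add(Mul(81, -18), Add(102, Mul(2, 26244))), -1)) = Mul(-1936, Pow(Add(-1458, Add(102, 52488)), -1)) = Mul(-1936, Pow(Add(-1458, 52590), -1)) = Mul(-1936, Pow(51132, -1)) = Mul(-1936, Rational(1, 51132)) = Rational(-484, 12783)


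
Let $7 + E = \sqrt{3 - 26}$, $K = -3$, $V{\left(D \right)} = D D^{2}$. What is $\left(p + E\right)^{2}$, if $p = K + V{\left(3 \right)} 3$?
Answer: $\left(71 + i \sqrt{23}\right)^{2} \approx 5018.0 + 681.01 i$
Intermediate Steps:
$V{\left(D \right)} = D^{3}$
$E = -7 + i \sqrt{23}$ ($E = -7 + \sqrt{3 - 26} = -7 + \sqrt{-23} = -7 + i \sqrt{23} \approx -7.0 + 4.7958 i$)
$p = 78$ ($p = -3 + 3^{3} \cdot 3 = -3 + 27 \cdot 3 = -3 + 81 = 78$)
$\left(p + E\right)^{2} = \left(78 - \left(7 - i \sqrt{23}\right)\right)^{2} = \left(71 + i \sqrt{23}\right)^{2}$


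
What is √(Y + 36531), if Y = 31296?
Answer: √67827 ≈ 260.44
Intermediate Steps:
√(Y + 36531) = √(31296 + 36531) = √67827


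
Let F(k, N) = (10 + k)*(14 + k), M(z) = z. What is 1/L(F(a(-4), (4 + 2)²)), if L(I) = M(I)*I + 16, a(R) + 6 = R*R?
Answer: 1/230416 ≈ 4.3400e-6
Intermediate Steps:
a(R) = -6 + R² (a(R) = -6 + R*R = -6 + R²)
L(I) = 16 + I² (L(I) = I*I + 16 = I² + 16 = 16 + I²)
1/L(F(a(-4), (4 + 2)²)) = 1/(16 + (140 + (-6 + (-4)²)² + 24*(-6 + (-4)²))²) = 1/(16 + (140 + (-6 + 16)² + 24*(-6 + 16))²) = 1/(16 + (140 + 10² + 24*10)²) = 1/(16 + (140 + 100 + 240)²) = 1/(16 + 480²) = 1/(16 + 230400) = 1/230416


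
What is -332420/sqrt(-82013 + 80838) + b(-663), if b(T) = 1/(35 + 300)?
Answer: 1/335 + 66484*I*sqrt(47)/47 ≈ 0.0029851 + 9697.7*I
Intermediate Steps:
b(T) = 1/335
-332420/sqrt(-82013 + 80838) + b(-663) = -332420/sqrt(-82013 + 80838) + 1/335 = -332420*(-I*sqrt(47)/235) + 1/335 = -(-66484)*I*sqrt(47)/47 + 1/335 = 66484*I*sqrt(47)/47 + 1/335 = 1/335 + 66484*I*sqrt(47)/47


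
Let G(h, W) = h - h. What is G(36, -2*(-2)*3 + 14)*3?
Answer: 0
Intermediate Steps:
G(h, W) = 0
G(36, -2*(-2)*3 + 14)*3 = 0*3 = 0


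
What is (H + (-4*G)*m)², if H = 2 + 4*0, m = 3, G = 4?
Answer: 2116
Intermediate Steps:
H = 2 (H = 2 + 0 = 2)
(H + (-4*G)*m)² = (2 - 4*4*3)² = (2 - 16*3)² = (2 - 48)² = (-46)² = 2116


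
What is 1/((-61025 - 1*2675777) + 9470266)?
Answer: 1/6733464 ≈ 1.4851e-7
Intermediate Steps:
1/((-61025 - 1*2675777) + 9470266) = 1/((-61025 - 2675777) + 9470266) = 1/(-2736802 + 9470266) = 1/6733464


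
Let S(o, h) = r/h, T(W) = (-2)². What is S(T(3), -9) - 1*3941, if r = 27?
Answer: -3944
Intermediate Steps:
T(W) = 4
S(o, h) = 27/h
S(T(3), -9) - 1*3941 = 27/(-9) - 1*3941 = 27*(-⅑) - 3941 = -3 - 3941 = -3944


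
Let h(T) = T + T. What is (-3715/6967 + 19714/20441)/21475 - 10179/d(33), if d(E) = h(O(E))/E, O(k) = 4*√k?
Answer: 61409123/3058307299325 - 10179*√33/8 ≈ -7309.2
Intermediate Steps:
h(T) = 2*T
d(E) = 8/√E (d(E) = (2*(4*√E))/E = (8*√E)/E = 8/√E)
(-3715/6967 + 19714/20441)/21475 - 10179/d(33) = (-3715/6967 + 19714/20441)/21475 - 10179*√33/8 = (-3715*1/6967 + 19714*(1/20441))*(1/21475) - 10179*√33/8 = (-3715/6967 + 19714/20441)*(1/21475) - 10179*√33/8 = (61409123/142412447)*(1/21475) - 10179*√33/8 = 61409123/3058307299325 - 10179*√33/8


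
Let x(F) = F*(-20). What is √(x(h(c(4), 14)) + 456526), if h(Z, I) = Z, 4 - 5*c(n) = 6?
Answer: 3*√50726 ≈ 675.67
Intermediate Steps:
c(n) = -⅖ (c(n) = ⅘ - ⅕*6 = ⅘ - 6/5 = -⅖)
x(F) = -20*F
√(x(h(c(4), 14)) + 456526) = √(-20*(-⅖) + 456526) = √(8 + 456526) = √456534 = 3*√50726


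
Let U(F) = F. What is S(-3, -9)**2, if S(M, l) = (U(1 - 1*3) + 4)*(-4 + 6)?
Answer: 16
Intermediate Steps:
S(M, l) = 4 (S(M, l) = ((1 - 1*3) + 4)*(-4 + 6) = ((1 - 3) + 4)*2 = (-2 + 4)*2 = 2*2 = 4)
S(-3, -9)**2 = 4**2 = 16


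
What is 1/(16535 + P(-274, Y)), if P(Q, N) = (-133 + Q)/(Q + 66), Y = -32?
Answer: 208/3439687 ≈ 6.0471e-5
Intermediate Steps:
P(Q, N) = (-133 + Q)/(66 + Q)
1/(16535 + P(-274, Y)) = 1/(16535 + (-133 - 274)/(66 - 274)) = 1/(16535 - 407/(-208)) = 1/(16535 - 1/208*(-407)) = 1/(16535 + 407/208) = 1/(3439687/208) = 208/3439687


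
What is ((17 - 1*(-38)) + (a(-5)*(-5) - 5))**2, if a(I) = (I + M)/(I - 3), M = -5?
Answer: 30625/16 ≈ 1914.1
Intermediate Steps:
a(I) = (-5 + I)/(-3 + I) (a(I) = (I - 5)/(I - 3) = (-5 + I)/(-3 + I))
((17 - 1*(-38)) + (a(-5)*(-5) - 5))**2 = ((17 - 1*(-38)) + (((-5 - 5)/(-3 - 5))*(-5) - 5))**2 = ((17 + 38) + ((-10/(-8))*(-5) - 5))**2 = (55 + (-1/8*(-10)*(-5) - 5))**2 = (55 + ((5/4)*(-5) - 5))**2 = (55 + (-25/4 - 5))**2 = (55 - 45/4)**2 = (175/4)**2 = 30625/16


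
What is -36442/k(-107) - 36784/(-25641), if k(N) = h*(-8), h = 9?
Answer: 4732615/9324 ≈ 507.57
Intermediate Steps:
k(N) = -72 (k(N) = 9*(-8) = -72)
-36442/k(-107) - 36784/(-25641) = -36442/(-72) - 36784/(-25641) = -36442*(-1/72) - 36784*(-1/25641) = 18221/36 + 3344/2331 = 4732615/9324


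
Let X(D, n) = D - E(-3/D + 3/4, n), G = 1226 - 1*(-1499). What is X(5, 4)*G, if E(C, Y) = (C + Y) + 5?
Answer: -45235/4 ≈ -11309.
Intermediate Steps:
G = 2725 (G = 1226 + 1499 = 2725)
E(C, Y) = 5 + C + Y
X(D, n) = -23/4 + D - n + 3/D (X(D, n) = D - (5 + (-3/D + 3/4) + n) = D - (5 + (3/4 - 3/D) + n) = D - (23/4 + n - 3/D) = D + (-23/4 - n + 3/D) = -23/4 + D - n + 3/D)
X(5, 4)*G = (-23/4 + 5 - 1*4 + 3/5)*2725 = (-23/4 + 5 - 4 + 3*(1/5))*2725 = (-23/4 + 5 - 4 + 3/5)*2725 = -83/20*2725 = -45235/4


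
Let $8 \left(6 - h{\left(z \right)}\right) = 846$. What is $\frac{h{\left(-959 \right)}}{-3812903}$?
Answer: $\frac{399}{15251612} \approx 2.6161 \cdot 10^{-5}$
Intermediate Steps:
$h{\left(z \right)} = - \frac{399}{4}$ ($h{\left(z \right)} = 6 - \frac{423}{4} = - \frac{399}{4}$)
$\frac{h{\left(-959 \right)}}{-3812903} = - \frac{399}{4 \left(-3812903\right)} = \left(- \frac{399}{4}\right) \left(- \frac{1}{3812903}\right) = \frac{399}{15251612}$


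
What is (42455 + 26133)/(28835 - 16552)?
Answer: 68588/12283 ≈ 5.5840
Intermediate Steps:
(42455 + 26133)/(28835 - 16552) = 68588/12283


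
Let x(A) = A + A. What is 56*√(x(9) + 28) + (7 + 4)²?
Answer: 121 + 56*√46 ≈ 500.81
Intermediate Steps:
x(A) = 2*A
56*√(x(9) + 28) + (7 + 4)² = 56*√(2*9 + 28) + (7 + 4)² = 56*√(18 + 28) + 11² = 56*√46 + 121 = 121 + 56*√46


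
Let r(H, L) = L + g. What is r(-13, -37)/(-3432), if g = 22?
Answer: 5/1144 ≈ 0.0043706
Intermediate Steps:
r(H, L) = 22 + L (r(H, L) = L + 22 = 22 + L)
r(-13, -37)/(-3432) = (22 - 37)/(-3432) = -15*(-1/3432) = 5/1144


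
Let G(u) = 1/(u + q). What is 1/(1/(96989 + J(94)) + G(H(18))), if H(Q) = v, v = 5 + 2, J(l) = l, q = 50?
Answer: 1844577/32380 ≈ 56.967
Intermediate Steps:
v = 7
H(Q) = 7
G(u) = 1/(50 + u) (G(u) = 1/(u + 50) = 1/(50 + u))
1/(1/(96989 + J(94)) + G(H(18))) = 1/(1/(96989 + 94) + 1/(50 + 7)) = 1/(1/97083 + 1/57) = 1/(32380/1844577) = 1844577/32380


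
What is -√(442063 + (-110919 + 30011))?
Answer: -√361155 ≈ -600.96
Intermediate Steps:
-√(442063 + (-110919 + 30011)) = -√(442063 - 80908) = -√361155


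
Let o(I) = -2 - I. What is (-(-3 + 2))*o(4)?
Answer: -6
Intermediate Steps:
(-(-3 + 2))*o(4) = (-(-3 + 2))*(-2 - 1*4) = (-1*(-1))*(-2 - 4) = 1*(-6) = -6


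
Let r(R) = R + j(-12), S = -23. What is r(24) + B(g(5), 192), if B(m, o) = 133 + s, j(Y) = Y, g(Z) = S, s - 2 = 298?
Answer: 445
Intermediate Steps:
s = 300 (s = 2 + 298 = 300)
g(Z) = -23
B(m, o) = 433 (B(m, o) = 133 + 300 = 433)
r(R) = -12 + R (r(R) = R - 12 = -12 + R)
r(24) + B(g(5), 192) = (-12 + 24) + 433 = 12 + 433 = 445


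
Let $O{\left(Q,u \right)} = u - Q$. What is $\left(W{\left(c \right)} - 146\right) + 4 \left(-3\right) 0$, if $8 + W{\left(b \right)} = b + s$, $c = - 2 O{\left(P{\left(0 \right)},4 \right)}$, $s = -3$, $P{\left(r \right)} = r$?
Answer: $-165$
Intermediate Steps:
$c = -8$ ($c = - 2 \left(4 - 0\right) = - 2 \left(4 + 0\right) = \left(-2\right) 4 = -8$)
$W{\left(b \right)} = -11 + b$ ($W{\left(b \right)} = -8 + \left(b - 3\right) = -8 + \left(-3 + b\right) = -11 + b$)
$\left(W{\left(c \right)} - 146\right) + 4 \left(-3\right) 0 = \left(\left(-11 - 8\right) - 146\right) + 4 \left(-3\right) 0 = \left(-19 - 146\right) - 0 = -165 + 0 = -165$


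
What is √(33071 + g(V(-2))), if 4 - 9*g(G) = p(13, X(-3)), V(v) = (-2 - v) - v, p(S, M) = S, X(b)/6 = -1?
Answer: √33070 ≈ 181.85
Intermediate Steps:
X(b) = -6 (X(b) = 6*(-1) = -6)
V(v) = -2 - 2*v
g(G) = -1 (g(G) = 4/9 - ⅑*13 = 4/9 - 13/9 = -1)
√(33071 + g(V(-2))) = √(33071 - 1) = √33070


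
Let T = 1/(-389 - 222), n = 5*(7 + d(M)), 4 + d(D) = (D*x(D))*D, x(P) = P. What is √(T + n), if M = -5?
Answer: I*√227726421/611 ≈ 24.698*I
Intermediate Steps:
d(D) = -4 + D³ (d(D) = -4 + (D*D)*D = -4 + D²*D = -4 + D³)
n = -610 (n = 5*(7 + (-4 + (-5)³)) = 5*(7 + (-4 - 125)) = 5*(7 - 129) = 5*(-122) = -610)
T = -1/611 (T = 1/(-611) = -1/611 ≈ -0.0016367)
√(T + n) = √(-1/611 - 610) = √(-372711/611) = I*√227726421/611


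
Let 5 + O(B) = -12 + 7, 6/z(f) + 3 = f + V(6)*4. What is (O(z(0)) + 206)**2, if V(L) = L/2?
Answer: 38416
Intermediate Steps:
V(L) = L/2 (V(L) = L*(1/2) = L/2)
z(f) = 6/(9 + f) (z(f) = 6/(-3 + (f + ((1/2)*6)*4)) = 6/(-3 + (f + 3*4)) = 6/(-3 + (f + 12)) = 6/(-3 + (12 + f)) = 6/(9 + f))
O(B) = -10 (O(B) = -5 + (-12 + 7) = -5 - 5 = -10)
(O(z(0)) + 206)**2 = (-10 + 206)**2 = 196**2 = 38416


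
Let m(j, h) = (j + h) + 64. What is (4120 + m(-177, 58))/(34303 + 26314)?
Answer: 4065/60617 ≈ 0.067060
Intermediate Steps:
m(j, h) = 64 + h + j (m(j, h) = (h + j) + 64 = 64 + h + j)
(4120 + m(-177, 58))/(34303 + 26314) = (4120 + (64 + 58 - 177))/(34303 + 26314) = (4120 - 55)/60617 = 4065*(1/60617) = 4065/60617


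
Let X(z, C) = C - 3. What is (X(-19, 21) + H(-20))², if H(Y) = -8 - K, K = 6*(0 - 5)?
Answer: 1600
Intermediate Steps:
X(z, C) = -3 + C
K = -30 (K = 6*(-5) = -30)
H(Y) = 22 (H(Y) = -8 - 1*(-30) = -8 + 30 = 22)
(X(-19, 21) + H(-20))² = ((-3 + 21) + 22)² = (18 + 22)² = 40² = 1600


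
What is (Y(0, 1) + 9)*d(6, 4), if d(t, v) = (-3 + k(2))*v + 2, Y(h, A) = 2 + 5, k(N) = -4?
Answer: -416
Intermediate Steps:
Y(h, A) = 7
d(t, v) = 2 - 7*v (d(t, v) = (-3 - 4)*v + 2 = -7*v + 2 = 2 - 7*v)
(Y(0, 1) + 9)*d(6, 4) = (7 + 9)*(2 - 7*4) = 16*(2 - 28) = 16*(-26) = -416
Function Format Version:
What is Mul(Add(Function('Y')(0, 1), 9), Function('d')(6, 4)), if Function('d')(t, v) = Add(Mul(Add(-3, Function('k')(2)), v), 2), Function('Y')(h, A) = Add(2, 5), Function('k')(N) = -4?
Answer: -416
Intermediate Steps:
Function('Y')(h, A) = 7
Function('d')(t, v) = Add(2, Mul(-7, v)) (Function('d')(t, v) = Add(Mul(Add(-3, -4), v), 2) = Add(Mul(-7, v), 2) = Add(2, Mul(-7, v)))
Mul(Add(Function('Y')(0, 1), 9), Function('d')(6, 4)) = Mul(Add(7, 9), Add(2, Mul(-7, 4))) = Mul(16, Add(2, -28)) = Mul(16, -26) = -416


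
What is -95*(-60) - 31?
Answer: 5669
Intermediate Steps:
-95*(-60) - 31 = 5700 - 31 = 5669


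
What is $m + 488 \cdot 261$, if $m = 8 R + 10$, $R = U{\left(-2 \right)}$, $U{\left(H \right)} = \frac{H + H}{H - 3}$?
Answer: $\frac{636922}{5} \approx 1.2738 \cdot 10^{5}$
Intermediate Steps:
$U{\left(H \right)} = \frac{2 H}{-3 + H}$
$R = \frac{4}{5}$ ($R = 2 \left(-2\right) \frac{1}{-3 - 2} = 2 \left(-2\right) \frac{1}{-5} = 2 \left(-2\right) \left(- \frac{1}{5}\right) = \frac{4}{5} \approx 0.8$)
$m = \frac{82}{5}$ ($m = 8 \cdot \frac{4}{5} + 10 = \frac{32}{5} + 10 = \frac{82}{5} \approx 16.4$)
$m + 488 \cdot 261 = \frac{82}{5} + 488 \cdot 261 = \frac{82}{5} + 127368 = \frac{636922}{5}$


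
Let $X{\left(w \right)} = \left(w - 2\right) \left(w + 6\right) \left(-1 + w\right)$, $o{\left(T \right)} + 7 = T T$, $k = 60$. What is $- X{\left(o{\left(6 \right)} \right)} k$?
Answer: $-1587600$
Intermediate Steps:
$o{\left(T \right)} = -7 + T^{2}$ ($o{\left(T \right)} = -7 + T T = -7 + T^{2}$)
$X{\left(w \right)} = \left(-1 + w\right) \left(-2 + w\right) \left(6 + w\right)$ ($X{\left(w \right)} = \left(-2 + w\right) \left(6 + w\right) \left(-1 + w\right) = \left(-1 + w\right) \left(-2 + w\right) \left(6 + w\right)$)
$- X{\left(o{\left(6 \right)} \right)} k = - (12 + \left(-7 + 6^{2}\right)^{3} - 16 \left(-7 + 6^{2}\right) + 3 \left(-7 + 6^{2}\right)^{2}) 60 = - (12 + \left(-7 + 36\right)^{3} - 16 \left(-7 + 36\right) + 3 \left(-7 + 36\right)^{2}) 60 = - (12 + 29^{3} - 464 + 3 \cdot 29^{2}) 60 = - (12 + 24389 - 464 + 3 \cdot 841) 60 = - (12 + 24389 - 464 + 2523) 60 = \left(-1\right) 26460 \cdot 60 = \left(-26460\right) 60 = -1587600$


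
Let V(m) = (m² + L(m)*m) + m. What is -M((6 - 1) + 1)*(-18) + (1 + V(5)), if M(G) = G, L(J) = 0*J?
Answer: 139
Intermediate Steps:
L(J) = 0
V(m) = m + m² (V(m) = (m² + 0*m) + m = (m² + 0) + m = m² + m = m + m²)
-M((6 - 1) + 1)*(-18) + (1 + V(5)) = -((6 - 1) + 1)*(-18) + (1 + 5*(1 + 5)) = -(5 + 1)*(-18) + (1 + 5*6) = -1*6*(-18) + (1 + 30) = -6*(-18) + 31 = 108 + 31 = 139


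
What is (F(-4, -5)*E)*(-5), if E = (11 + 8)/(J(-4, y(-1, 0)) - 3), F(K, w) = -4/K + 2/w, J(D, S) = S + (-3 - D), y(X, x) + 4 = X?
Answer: 57/7 ≈ 8.1429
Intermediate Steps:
y(X, x) = -4 + X
J(D, S) = -3 + S - D
E = -19/7 (E = (11 + 8)/((-3 + (-4 - 1) - 1*(-4)) - 3) = 19/((-3 - 5 + 4) - 3) = 19/(-4 - 3) = 19/(-7) = 19*(-1/7) = -19/7 ≈ -2.7143)
(F(-4, -5)*E)*(-5) = ((-4/(-4) + 2/(-5))*(-19/7))*(-5) = ((-4*(-1/4) + 2*(-1/5))*(-19/7))*(-5) = ((1 - 2/5)*(-19/7))*(-5) = ((3/5)*(-19/7))*(-5) = -57/35*(-5) = 57/7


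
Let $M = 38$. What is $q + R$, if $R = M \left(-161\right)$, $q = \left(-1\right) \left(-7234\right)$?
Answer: $1116$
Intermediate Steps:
$q = 7234$
$R = -6118$ ($R = 38 \left(-161\right) = -6118$)
$q + R = 7234 - 6118 = 1116$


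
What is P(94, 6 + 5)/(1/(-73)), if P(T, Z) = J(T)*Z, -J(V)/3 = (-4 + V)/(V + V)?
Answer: 108405/94 ≈ 1153.2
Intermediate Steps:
J(V) = -3*(-4 + V)/(2*V) (J(V) = -3*(-4 + V)/(V + V) = -3*(-4 + V)/(2*V))
P(T, Z) = Z*(-3/2 + 6/T) (P(T, Z) = (-3/2 + 6/T)*Z = Z*(-3/2 + 6/T))
P(94, 6 + 5)/(1/(-73)) = ((3/2)*(6 + 5)*(4 - 1*94)/94)/(1/(-73)) = ((3/2)*11*(1/94)*(4 - 94))/(-1/73) = ((3/2)*11*(1/94)*(-90))*(-73) = -1485/94*(-73) = 108405/94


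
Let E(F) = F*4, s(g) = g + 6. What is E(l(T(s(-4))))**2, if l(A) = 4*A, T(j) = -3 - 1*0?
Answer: 2304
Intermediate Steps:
s(g) = 6 + g
T(j) = -3 (T(j) = -3 + 0 = -3)
E(F) = 4*F
E(l(T(s(-4))))**2 = (4*(4*(-3)))**2 = (4*(-12))**2 = (-48)**2 = 2304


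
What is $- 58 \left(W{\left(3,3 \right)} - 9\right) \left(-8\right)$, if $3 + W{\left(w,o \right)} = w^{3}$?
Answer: $6960$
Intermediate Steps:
$W{\left(w,o \right)} = -3 + w^{3}$
$- 58 \left(W{\left(3,3 \right)} - 9\right) \left(-8\right) = - 58 \left(\left(-3 + 3^{3}\right) - 9\right) \left(-8\right) = - 58 \left(\left(-3 + 27\right) - 9\right) \left(-8\right) = - 58 \left(24 - 9\right) \left(-8\right) = - 58 \cdot 15 \left(-8\right) = \left(-58\right) \left(-120\right) = 6960$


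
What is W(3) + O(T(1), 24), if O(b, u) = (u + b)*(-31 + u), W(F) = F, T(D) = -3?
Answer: -144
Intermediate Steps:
O(b, u) = (-31 + u)*(b + u) (O(b, u) = (b + u)*(-31 + u) = (-31 + u)*(b + u))
W(3) + O(T(1), 24) = 3 + (24² - 31*(-3) - 31*24 - 3*24) = 3 + (576 + 93 - 744 - 72) = 3 - 147 = -144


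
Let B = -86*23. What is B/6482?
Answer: -989/3241 ≈ -0.30515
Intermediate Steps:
B = -1978
B/6482 = -1978/6482 = -1978*1/6482 = -989/3241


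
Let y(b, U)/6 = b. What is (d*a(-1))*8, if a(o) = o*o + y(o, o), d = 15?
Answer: -600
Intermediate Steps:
y(b, U) = 6*b
a(o) = o**2 + 6*o (a(o) = o*o + 6*o = o**2 + 6*o)
(d*a(-1))*8 = (15*(-(6 - 1)))*8 = (15*(-1*5))*8 = (15*(-5))*8 = -75*8 = -600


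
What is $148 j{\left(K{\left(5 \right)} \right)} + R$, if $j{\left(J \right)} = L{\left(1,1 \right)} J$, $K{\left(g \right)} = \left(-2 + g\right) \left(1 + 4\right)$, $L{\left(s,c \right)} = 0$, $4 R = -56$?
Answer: $-14$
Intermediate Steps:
$R = -14$ ($R = \frac{1}{4} \left(-56\right) = -14$)
$K{\left(g \right)} = -10 + 5 g$ ($K{\left(g \right)} = \left(-2 + g\right) 5 = -10 + 5 g$)
$j{\left(J \right)} = 0$ ($j{\left(J \right)} = 0 J = 0$)
$148 j{\left(K{\left(5 \right)} \right)} + R = 148 \cdot 0 - 14 = 0 - 14 = -14$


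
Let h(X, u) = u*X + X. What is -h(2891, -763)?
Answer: 2202942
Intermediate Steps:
h(X, u) = X + X*u (h(X, u) = X*u + X = X + X*u)
-h(2891, -763) = -2891*(1 - 763) = -2891*(-762) = -1*(-2202942) = 2202942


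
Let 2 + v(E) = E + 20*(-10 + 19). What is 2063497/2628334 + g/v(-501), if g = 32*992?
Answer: -82767324965/848951882 ≈ -97.494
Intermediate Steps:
g = 31744
v(E) = 178 + E (v(E) = -2 + (E + 20*(-10 + 19)) = -2 + (E + 20*9) = -2 + (E + 180) = -2 + (180 + E) = 178 + E)
2063497/2628334 + g/v(-501) = 2063497/2628334 + 31744/(178 - 501) = 2063497*(1/2628334) + 31744/(-323) = 2063497/2628334 + 31744*(-1/323) = 2063497/2628334 - 31744/323 = -82767324965/848951882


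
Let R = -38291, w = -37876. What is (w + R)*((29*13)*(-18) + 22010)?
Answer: -1159566408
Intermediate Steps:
(w + R)*((29*13)*(-18) + 22010) = (-37876 - 38291)*((29*13)*(-18) + 22010) = -76167*(377*(-18) + 22010) = -76167*(-6786 + 22010) = -76167*15224 = -1159566408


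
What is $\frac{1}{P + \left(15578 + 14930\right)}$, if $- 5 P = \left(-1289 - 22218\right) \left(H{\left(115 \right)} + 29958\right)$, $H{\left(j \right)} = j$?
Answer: $\frac{5}{707078551} \approx 7.0713 \cdot 10^{-9}$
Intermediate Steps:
$P = \frac{706926011}{5}$ ($P = - \frac{\left(-1289 - 22218\right) \left(115 + 29958\right)}{5} = - \frac{\left(-23507\right) 30073}{5} = \left(- \frac{1}{5}\right) \left(-706926011\right) = \frac{706926011}{5} \approx 1.4139 \cdot 10^{8}$)
$\frac{1}{P + \left(15578 + 14930\right)} = \frac{1}{\frac{706926011}{5} + \left(15578 + 14930\right)} = \frac{1}{\frac{706926011}{5} + 30508} = \frac{1}{\frac{707078551}{5}} = \frac{5}{707078551}$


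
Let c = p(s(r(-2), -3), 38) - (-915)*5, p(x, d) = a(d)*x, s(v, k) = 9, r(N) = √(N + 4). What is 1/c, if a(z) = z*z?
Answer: 1/17571 ≈ 5.6912e-5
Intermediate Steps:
a(z) = z²
r(N) = √(4 + N)
p(x, d) = x*d² (p(x, d) = d²*x = x*d²)
c = 17571 (c = 9*38² - (-915)*5 = 9*1444 - 1*(-4575) = 12996 + 4575 = 17571)
1/c = 1/17571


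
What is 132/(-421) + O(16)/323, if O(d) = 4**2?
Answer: -35900/135983 ≈ -0.26400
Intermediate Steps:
O(d) = 16
132/(-421) + O(16)/323 = 132/(-421) + 16/323 = 132*(-1/421) + 16*(1/323) = -132/421 + 16/323 = -35900/135983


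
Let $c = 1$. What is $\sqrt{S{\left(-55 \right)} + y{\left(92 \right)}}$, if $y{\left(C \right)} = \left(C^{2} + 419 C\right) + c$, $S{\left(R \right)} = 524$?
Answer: $\sqrt{47537} \approx 218.03$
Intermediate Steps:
$y{\left(C \right)} = 1 + C^{2} + 419 C$ ($y{\left(C \right)} = \left(C^{2} + 419 C\right) + 1 = 1 + C^{2} + 419 C$)
$\sqrt{S{\left(-55 \right)} + y{\left(92 \right)}} = \sqrt{524 + \left(1 + 92^{2} + 419 \cdot 92\right)} = \sqrt{524 + \left(1 + 8464 + 38548\right)} = \sqrt{524 + 47013} = \sqrt{47537}$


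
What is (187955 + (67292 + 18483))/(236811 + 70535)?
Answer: 136865/153673 ≈ 0.89063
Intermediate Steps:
(187955 + (67292 + 18483))/(236811 + 70535) = (187955 + 85775)/307346 = 273730*(1/307346) = 136865/153673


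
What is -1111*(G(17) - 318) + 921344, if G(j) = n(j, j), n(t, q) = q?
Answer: 1255755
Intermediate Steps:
G(j) = j
-1111*(G(17) - 318) + 921344 = -1111*(17 - 318) + 921344 = -1111*(-301) + 921344 = 334411 + 921344 = 1255755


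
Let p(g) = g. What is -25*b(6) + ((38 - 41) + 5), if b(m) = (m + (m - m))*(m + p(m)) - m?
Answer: -1648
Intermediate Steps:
b(m) = -m + 2*m² (b(m) = (m + (m - m))*(m + m) - m = (m + 0)*(2*m) - m = m*(2*m) - m = 2*m² - m = -m + 2*m²)
-25*b(6) + ((38 - 41) + 5) = -150*(-1 + 2*6) + ((38 - 41) + 5) = -150*(-1 + 12) + (-3 + 5) = -150*11 + 2 = -25*66 + 2 = -1650 + 2 = -1648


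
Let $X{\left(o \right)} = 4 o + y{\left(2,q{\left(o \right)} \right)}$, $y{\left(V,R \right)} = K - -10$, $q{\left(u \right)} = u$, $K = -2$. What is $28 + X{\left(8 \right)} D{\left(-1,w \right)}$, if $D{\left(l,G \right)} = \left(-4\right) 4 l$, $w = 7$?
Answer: $668$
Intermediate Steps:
$y{\left(V,R \right)} = 8$ ($y{\left(V,R \right)} = -2 - -10 = -2 + 10 = 8$)
$X{\left(o \right)} = 8 + 4 o$ ($X{\left(o \right)} = 4 o + 8 = 8 + 4 o$)
$D{\left(l,G \right)} = - 16 l$
$28 + X{\left(8 \right)} D{\left(-1,w \right)} = 28 + \left(8 + 4 \cdot 8\right) \left(\left(-16\right) \left(-1\right)\right) = 28 + \left(8 + 32\right) 16 = 28 + 40 \cdot 16 = 28 + 640 = 668$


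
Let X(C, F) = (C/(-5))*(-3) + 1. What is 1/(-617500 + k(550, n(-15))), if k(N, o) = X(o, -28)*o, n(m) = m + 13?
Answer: -5/3087498 ≈ -1.6194e-6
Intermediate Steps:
n(m) = 13 + m
X(C, F) = 1 + 3*C/5 (X(C, F) = (C*(-⅕))*(-3) + 1 = -C/5*(-3) + 1 = 3*C/5 + 1 = 1 + 3*C/5)
k(N, o) = o*(1 + 3*o/5) (k(N, o) = (1 + 3*o/5)*o = o*(1 + 3*o/5))
1/(-617500 + k(550, n(-15))) = 1/(-617500 + (13 - 15)*(5 + 3*(13 - 15))/5) = 1/(-617500 + (⅕)*(-2)*(5 + 3*(-2))) = 1/(-617500 + (⅕)*(-2)*(5 - 6)) = 1/(-617500 + (⅕)*(-2)*(-1)) = 1/(-617500 + ⅖) = 1/(-3087498/5) = -5/3087498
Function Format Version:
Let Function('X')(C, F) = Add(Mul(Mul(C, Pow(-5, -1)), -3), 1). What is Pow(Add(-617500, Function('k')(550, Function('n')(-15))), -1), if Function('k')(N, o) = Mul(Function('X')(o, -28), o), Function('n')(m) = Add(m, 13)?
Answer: Rational(-5, 3087498) ≈ -1.6194e-6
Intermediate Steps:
Function('n')(m) = Add(13, m)
Function('X')(C, F) = Add(1, Mul(Rational(3, 5), C)) (Function('X')(C, F) = Add(Mul(Mul(C, Rational(-1, 5)), -3), 1) = Add(Mul(Mul(Rational(-1, 5), C), -3), 1) = Add(Mul(Rational(3, 5), C), 1) = Add(1, Mul(Rational(3, 5), C)))
Function('k')(N, o) = Mul(o, Add(1, Mul(Rational(3, 5), o))) (Function('k')(N, o) = Mul(Add(1, Mul(Rational(3, 5), o)), o) = Mul(o, Add(1, Mul(Rational(3, 5), o))))
Pow(Add(-617500, Function('k')(550, Function('n')(-15))), -1) = Pow(Add(-617500, Mul(Rational(1, 5), Add(13, -15), Add(5, Mul(3, Add(13, -15))))), -1) = Pow(Add(-617500, Mul(Rational(1, 5), -2, Add(5, Mul(3, -2)))), -1) = Pow(Add(-617500, Mul(Rational(1, 5), -2, Add(5, -6))), -1) = Pow(Add(-617500, Mul(Rational(1, 5), -2, -1)), -1) = Pow(Add(-617500, Rational(2, 5)), -1) = Pow(Rational(-3087498, 5), -1) = Rational(-5, 3087498)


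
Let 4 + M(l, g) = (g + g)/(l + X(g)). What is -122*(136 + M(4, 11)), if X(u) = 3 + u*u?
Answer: -515999/32 ≈ -16125.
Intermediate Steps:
X(u) = 3 + u²
M(l, g) = -4 + 2*g/(3 + l + g²) (M(l, g) = -4 + (g + g)/(l + (3 + g²)) = -4 + (2*g)/(3 + l + g²) = -4 + 2*g/(3 + l + g²))
-122*(136 + M(4, 11)) = -122*(136 + 2*(-6 + 11 - 2*4 - 2*11²)/(3 + 4 + 11²)) = -122*(136 + 2*(-6 + 11 - 8 - 2*121)/(3 + 4 + 121)) = -122*(136 + 2*(-6 + 11 - 8 - 242)/128) = -122*(136 + 2*(1/128)*(-245)) = -122*(136 - 245/64) = -122*8459/64 = -515999/32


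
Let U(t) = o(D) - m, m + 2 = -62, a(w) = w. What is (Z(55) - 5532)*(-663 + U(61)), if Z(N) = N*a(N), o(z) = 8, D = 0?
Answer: 1481637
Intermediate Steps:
Z(N) = N² (Z(N) = N*N = N²)
m = -64 (m = -2 - 62 = -64)
U(t) = 72 (U(t) = 8 - 1*(-64) = 8 + 64 = 72)
(Z(55) - 5532)*(-663 + U(61)) = (55² - 5532)*(-663 + 72) = (3025 - 5532)*(-591) = -2507*(-591) = 1481637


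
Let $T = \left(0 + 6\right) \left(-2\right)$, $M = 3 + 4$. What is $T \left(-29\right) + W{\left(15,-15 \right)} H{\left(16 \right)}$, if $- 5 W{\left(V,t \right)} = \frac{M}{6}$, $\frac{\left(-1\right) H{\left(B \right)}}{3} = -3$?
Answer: $\frac{3459}{10} \approx 345.9$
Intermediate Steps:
$M = 7$
$H{\left(B \right)} = 9$ ($H{\left(B \right)} = \left(-3\right) \left(-3\right) = 9$)
$T = -12$ ($T = 6 \left(-2\right) = -12$)
$W{\left(V,t \right)} = - \frac{7}{30}$ ($W{\left(V,t \right)} = - \frac{7 \cdot \frac{1}{6}}{5} = \left(- \frac{1}{5}\right) \frac{7}{6} = - \frac{7}{30}$)
$T \left(-29\right) + W{\left(15,-15 \right)} H{\left(16 \right)} = \left(-12\right) \left(-29\right) - \frac{21}{10} = 348 - \frac{21}{10} = \frac{3459}{10}$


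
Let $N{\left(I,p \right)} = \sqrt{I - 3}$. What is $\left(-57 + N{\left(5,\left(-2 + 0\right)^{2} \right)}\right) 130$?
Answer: $-7410 + 130 \sqrt{2} \approx -7226.2$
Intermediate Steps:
$N{\left(I,p \right)} = \sqrt{-3 + I}$
$\left(-57 + N{\left(5,\left(-2 + 0\right)^{2} \right)}\right) 130 = \left(-57 + \sqrt{-3 + 5}\right) 130 = \left(-57 + \sqrt{2}\right) 130 = -7410 + 130 \sqrt{2}$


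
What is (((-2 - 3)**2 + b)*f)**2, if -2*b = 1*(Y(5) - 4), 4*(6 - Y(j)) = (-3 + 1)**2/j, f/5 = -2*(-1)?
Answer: 58081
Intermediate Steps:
f = 10 (f = 5*(-2*(-1)) = 5*2 = 10)
Y(j) = 6 - 1/j (Y(j) = 6 - (-3 + 1)**2/(4*j) = 6 - (-2)**2/(4*j) = 6 - 1/j)
b = -9/10 (b = -((6 - 1/5) - 4)/2 = -(29/5 - 4)/2 = -9/(2*5) = -1/2*9/5 = -9/10 ≈ -0.90000)
(((-2 - 3)**2 + b)*f)**2 = (((-2 - 3)**2 - 9/10)*10)**2 = (((-5)**2 - 9/10)*10)**2 = ((25 - 9/10)*10)**2 = ((241/10)*10)**2 = 241**2 = 58081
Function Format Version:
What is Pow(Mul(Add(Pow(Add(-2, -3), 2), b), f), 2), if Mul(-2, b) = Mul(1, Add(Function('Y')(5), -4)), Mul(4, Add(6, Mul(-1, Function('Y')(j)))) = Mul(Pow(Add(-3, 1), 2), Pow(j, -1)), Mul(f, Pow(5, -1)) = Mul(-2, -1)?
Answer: 58081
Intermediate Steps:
f = 10 (f = Mul(5, Mul(-2, -1)) = Mul(5, 2) = 10)
Function('Y')(j) = Add(6, Mul(-1, Pow(j, -1))) (Function('Y')(j) = Add(6, Mul(Rational(-1, 4), Mul(Pow(Add(-3, 1), 2), Pow(j, -1)))) = Add(6, Mul(Rational(-1, 4), Mul(Pow(-2, 2), Pow(j, -1)))) = Add(6, Mul(Rational(-1, 4), Mul(4, Pow(j, -1)))) = Add(6, Mul(-1, Pow(j, -1))))
b = Rational(-9, 10) (b = Mul(Rational(-1, 2), Mul(1, Add(Add(6, Mul(-1, Pow(5, -1))), -4))) = Mul(Rational(-1, 2), Mul(1, Add(Add(6, Mul(-1, Rational(1, 5))), -4))) = Mul(Rational(-1, 2), Mul(1, Add(Add(6, Rational(-1, 5)), -4))) = Mul(Rational(-1, 2), Mul(1, Add(Rational(29, 5), -4))) = Mul(Rational(-1, 2), Mul(1, Rational(9, 5))) = Mul(Rational(-1, 2), Rational(9, 5)) = Rational(-9, 10) ≈ -0.90000)
Pow(Mul(Add(Pow(Add(-2, -3), 2), b), f), 2) = Pow(Mul(Add(Pow(Add(-2, -3), 2), Rational(-9, 10)), 10), 2) = Pow(Mul(Add(Pow(-5, 2), Rational(-9, 10)), 10), 2) = Pow(Mul(Add(25, Rational(-9, 10)), 10), 2) = Pow(Mul(Rational(241, 10), 10), 2) = Pow(241, 2) = 58081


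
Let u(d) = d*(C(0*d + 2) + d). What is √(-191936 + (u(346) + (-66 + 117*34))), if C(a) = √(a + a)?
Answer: 4*I*√4226 ≈ 260.03*I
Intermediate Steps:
C(a) = √2*√a (C(a) = √(2*a) = √2*√a)
u(d) = d*(2 + d) (u(d) = d*(√2*√(0*d + 2) + d) = d*(√2*√(0 + 2) + d) = d*(√2*√2 + d) = d*(2 + d))
√(-191936 + (u(346) + (-66 + 117*34))) = √(-191936 + (346*(2 + 346) + (-66 + 117*34))) = √(-191936 + (346*348 + (-66 + 3978))) = √(-191936 + (120408 + 3912)) = √(-191936 + 124320) = √(-67616) = 4*I*√4226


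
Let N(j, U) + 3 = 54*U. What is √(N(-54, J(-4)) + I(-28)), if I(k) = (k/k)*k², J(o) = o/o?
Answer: √835 ≈ 28.896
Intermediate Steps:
J(o) = 1
N(j, U) = -3 + 54*U
I(k) = k² (I(k) = 1*k² = k²)
√(N(-54, J(-4)) + I(-28)) = √((-3 + 54*1) + (-28)²) = √((-3 + 54) + 784) = √(51 + 784) = √835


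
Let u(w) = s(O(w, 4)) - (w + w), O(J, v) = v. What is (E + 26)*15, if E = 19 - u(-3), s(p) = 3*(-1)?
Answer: 630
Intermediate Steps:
s(p) = -3
u(w) = -3 - 2*w (u(w) = -3 - (w + w) = -3 - 2*w)
E = 16 (E = 19 - (-3 - 2*(-3)) = 19 - (-3 + 6) = 19 - 1*3 = 19 - 3 = 16)
(E + 26)*15 = (16 + 26)*15 = 42*15 = 630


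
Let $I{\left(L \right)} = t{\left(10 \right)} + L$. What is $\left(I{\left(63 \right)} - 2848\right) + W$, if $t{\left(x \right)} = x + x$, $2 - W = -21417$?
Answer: $18654$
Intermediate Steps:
$W = 21419$ ($W = 2 - -21417 = 2 + 21417 = 21419$)
$t{\left(x \right)} = 2 x$
$I{\left(L \right)} = 20 + L$ ($I{\left(L \right)} = 2 \cdot 10 + L = 20 + L$)
$\left(I{\left(63 \right)} - 2848\right) + W = \left(\left(20 + 63\right) - 2848\right) + 21419 = \left(83 - 2848\right) + 21419 = -2765 + 21419 = 18654$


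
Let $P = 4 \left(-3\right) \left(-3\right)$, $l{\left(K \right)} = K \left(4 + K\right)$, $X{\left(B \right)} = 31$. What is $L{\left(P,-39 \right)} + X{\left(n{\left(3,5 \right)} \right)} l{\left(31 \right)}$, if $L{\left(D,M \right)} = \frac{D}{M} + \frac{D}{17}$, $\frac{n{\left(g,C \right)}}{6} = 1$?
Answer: $\frac{7433599}{221} \approx 33636.0$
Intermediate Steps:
$n{\left(g,C \right)} = 6$ ($n{\left(g,C \right)} = 6 \cdot 1 = 6$)
$P = 36$ ($P = \left(-12\right) \left(-3\right) = 36$)
$L{\left(D,M \right)} = \frac{D}{17} + \frac{D}{M}$ ($L{\left(D,M \right)} = \frac{D}{M} + D \frac{1}{17} = \frac{D}{M} + \frac{D}{17} = \frac{D}{17} + \frac{D}{M}$)
$L{\left(P,-39 \right)} + X{\left(n{\left(3,5 \right)} \right)} l{\left(31 \right)} = \left(\frac{1}{17} \cdot 36 + \frac{36}{-39}\right) + 31 \cdot 31 \left(4 + 31\right) = \left(\frac{36}{17} + 36 \left(- \frac{1}{39}\right)\right) + 31 \cdot 31 \cdot 35 = \left(\frac{36}{17} - \frac{12}{13}\right) + 31 \cdot 1085 = \frac{264}{221} + 33635 = \frac{7433599}{221}$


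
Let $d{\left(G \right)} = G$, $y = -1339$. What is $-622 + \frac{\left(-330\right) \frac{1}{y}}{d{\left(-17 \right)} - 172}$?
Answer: $- \frac{52470164}{84357} \approx -622.0$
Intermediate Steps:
$-622 + \frac{\left(-330\right) \frac{1}{y}}{d{\left(-17 \right)} - 172} = -622 + \frac{\left(-330\right) \frac{1}{-1339}}{-17 - 172} = -622 + \frac{\left(-330\right) \left(- \frac{1}{1339}\right)}{-189} = -622 + \frac{330}{1339} \left(- \frac{1}{189}\right) = -622 - \frac{110}{84357} = - \frac{52470164}{84357}$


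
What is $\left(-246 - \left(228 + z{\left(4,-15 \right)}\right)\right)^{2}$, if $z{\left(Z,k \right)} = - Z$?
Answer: $220900$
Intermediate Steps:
$\left(-246 - \left(228 + z{\left(4,-15 \right)}\right)\right)^{2} = \left(-246 - \left(228 - 4\right)\right)^{2} = \left(-246 - 224\right)^{2} = \left(-470\right)^{2} = 220900$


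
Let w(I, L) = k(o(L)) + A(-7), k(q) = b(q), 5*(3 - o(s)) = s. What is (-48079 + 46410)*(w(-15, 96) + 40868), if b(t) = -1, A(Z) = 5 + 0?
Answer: -68215368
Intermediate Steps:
A(Z) = 5
o(s) = 3 - s/5
k(q) = -1
w(I, L) = 4 (w(I, L) = -1 + 5 = 4)
(-48079 + 46410)*(w(-15, 96) + 40868) = (-48079 + 46410)*(4 + 40868) = -1669*40872 = -68215368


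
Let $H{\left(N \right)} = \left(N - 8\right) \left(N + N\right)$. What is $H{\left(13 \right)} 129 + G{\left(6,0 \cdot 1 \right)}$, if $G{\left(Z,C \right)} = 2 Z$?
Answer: $16782$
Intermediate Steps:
$H{\left(N \right)} = 2 N \left(-8 + N\right)$ ($H{\left(N \right)} = \left(-8 + N\right) 2 N = 2 N \left(-8 + N\right)$)
$H{\left(13 \right)} 129 + G{\left(6,0 \cdot 1 \right)} = 2 \cdot 13 \left(-8 + 13\right) 129 + 2 \cdot 6 = 2 \cdot 13 \cdot 5 \cdot 129 + 12 = 130 \cdot 129 + 12 = 16770 + 12 = 16782$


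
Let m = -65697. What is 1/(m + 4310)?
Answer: -1/61387 ≈ -1.6290e-5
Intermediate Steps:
1/(m + 4310) = 1/(-65697 + 4310) = 1/(-61387) = -1/61387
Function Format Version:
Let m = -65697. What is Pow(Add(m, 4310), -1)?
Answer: Rational(-1, 61387) ≈ -1.6290e-5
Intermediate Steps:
Pow(Add(m, 4310), -1) = Pow(Add(-65697, 4310), -1) = Pow(-61387, -1) = Rational(-1, 61387)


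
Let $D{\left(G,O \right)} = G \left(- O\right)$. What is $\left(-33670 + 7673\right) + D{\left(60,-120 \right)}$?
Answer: $-18797$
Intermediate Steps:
$D{\left(G,O \right)} = - G O$
$\left(-33670 + 7673\right) + D{\left(60,-120 \right)} = \left(-33670 + 7673\right) - 60 \left(-120\right) = -25997 + 7200 = -18797$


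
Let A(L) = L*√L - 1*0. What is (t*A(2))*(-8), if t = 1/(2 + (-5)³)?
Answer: 16*√2/123 ≈ 0.18396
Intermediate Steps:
t = -1/123 (t = 1/(2 - 125) = 1/(-123) = -1/123 ≈ -0.0081301)
A(L) = L^(3/2) (A(L) = L^(3/2) + 0 = L^(3/2))
(t*A(2))*(-8) = -2*√2/123*(-8) = 16*√2/123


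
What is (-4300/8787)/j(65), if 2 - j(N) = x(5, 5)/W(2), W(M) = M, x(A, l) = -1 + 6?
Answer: 8600/8787 ≈ 0.97872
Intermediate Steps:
x(A, l) = 5
j(N) = -½ (j(N) = 2 - 5/2 = -½)
(-4300/8787)/j(65) = (-4300/8787)/(-½) = -4300/8787*(-2) = 8600/8787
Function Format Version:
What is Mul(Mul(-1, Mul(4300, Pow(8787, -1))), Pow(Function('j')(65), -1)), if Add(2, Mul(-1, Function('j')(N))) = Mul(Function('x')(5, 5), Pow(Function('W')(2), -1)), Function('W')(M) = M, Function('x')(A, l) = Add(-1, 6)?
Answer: Rational(8600, 8787) ≈ 0.97872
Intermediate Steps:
Function('x')(A, l) = 5
Function('j')(N) = Rational(-1, 2) (Function('j')(N) = Add(2, Mul(-1, Mul(5, Pow(2, -1)))) = Add(2, Mul(-1, Mul(5, Rational(1, 2)))) = Add(2, Mul(-1, Rational(5, 2))) = Add(2, Rational(-5, 2)) = Rational(-1, 2))
Mul(Mul(-1, Mul(4300, Pow(8787, -1))), Pow(Function('j')(65), -1)) = Mul(Mul(-1, Mul(4300, Pow(8787, -1))), Pow(Rational(-1, 2), -1)) = Mul(Mul(-1, Mul(4300, Rational(1, 8787))), -2) = Mul(Mul(-1, Rational(4300, 8787)), -2) = Mul(Rational(-4300, 8787), -2) = Rational(8600, 8787)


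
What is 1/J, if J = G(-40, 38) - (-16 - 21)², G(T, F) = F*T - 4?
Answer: -1/2893 ≈ -0.00034566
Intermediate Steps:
G(T, F) = -4 + F*T
J = -2893 (J = (-4 + 38*(-40)) - (-16 - 21)² = (-4 - 1520) - 1*(-37)² = -1524 - 1*1369 = -1524 - 1369 = -2893)
1/J = 1/(-2893) = -1/2893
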